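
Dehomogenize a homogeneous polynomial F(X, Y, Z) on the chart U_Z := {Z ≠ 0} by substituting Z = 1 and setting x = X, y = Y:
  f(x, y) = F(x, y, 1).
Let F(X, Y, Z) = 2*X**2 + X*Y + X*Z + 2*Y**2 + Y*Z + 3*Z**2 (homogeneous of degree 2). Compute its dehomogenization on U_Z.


f(x, y) = 2*x**2 + x*y + x + 2*y**2 + y + 3

On U_Z we set Z = 1. Each monomial c·X^i·Y^j·Z^k in F becomes c·x^i·y^j·1^k = c·x^i·y^j.
Substituting Z = 1: F(X, Y, 1) = 2*x**2 + x*y + x + 2*y**2 + y + 3.
Note: deg(f) ≤ deg(F) = 2; strict inequality happens when F is divisible by Z (lost terms).


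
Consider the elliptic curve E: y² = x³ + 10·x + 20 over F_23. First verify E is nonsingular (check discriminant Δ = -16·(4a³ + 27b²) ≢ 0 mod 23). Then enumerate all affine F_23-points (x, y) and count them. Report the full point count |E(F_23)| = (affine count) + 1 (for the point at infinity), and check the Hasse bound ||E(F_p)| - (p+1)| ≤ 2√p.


Affine points = {(1, 10), (1, 13), (2, 5), (2, 18), (3, 10), (3, 13), (4, 3), (4, 20), (10, 4), (10, 19), (11, 9), (11, 14), (13, 1), (13, 22), (14, 11), (14, 12), (15, 7), (15, 16), (18, 11), (18, 12), (19, 10), (19, 13), (20, 3), (20, 20), (22, 3), (22, 20)}; affine count = 26; |E(F_23)| = 27.

Discriminant check: Δ ∝ 4a³ + 27b² = 4·10³ + 27·20² = 4·1000 + 27·400 ≡ 11 (mod 23). Nonzero ⇒ E is nonsingular.
For each x ∈ F_23, compute rhs = x³ + 10·x + 20 mod 23, then count y ∈ F_23 with y² ≡ rhs.
  x = 0: rhs = 20, matching y values: none (0 points).
  x = 1: rhs = 8, matching y values: 10, 13 (2 points).
  x = 2: rhs = 2, matching y values: 5, 18 (2 points).
  x = 3: rhs = 8, matching y values: 10, 13 (2 points).
  x = 4: rhs = 9, matching y values: 3, 20 (2 points).
  x = 5: rhs = 11, matching y values: none (0 points).
  x = 6: rhs = 20, matching y values: none (0 points).
  x = 7: rhs = 19, matching y values: none (0 points).
  x = 8: rhs = 14, matching y values: none (0 points).
  x = 9: rhs = 11, matching y values: none (0 points).
  x = 10: rhs = 16, matching y values: 4, 19 (2 points).
  x = 11: rhs = 12, matching y values: 9, 14 (2 points).
  x = 12: rhs = 5, matching y values: none (0 points).
  x = 13: rhs = 1, matching y values: 1, 22 (2 points).
  x = 14: rhs = 6, matching y values: 11, 12 (2 points).
  x = 15: rhs = 3, matching y values: 7, 16 (2 points).
  x = 16: rhs = 21, matching y values: none (0 points).
  x = 17: rhs = 20, matching y values: none (0 points).
  x = 18: rhs = 6, matching y values: 11, 12 (2 points).
  x = 19: rhs = 8, matching y values: 10, 13 (2 points).
  x = 20: rhs = 9, matching y values: 3, 20 (2 points).
  x = 21: rhs = 15, matching y values: none (0 points).
  x = 22: rhs = 9, matching y values: 3, 20 (2 points).
Total affine count: 26.
Full point count |E(F_23)| = 26 + 1 = 27.
Hasse bound: |27 − (23+1)| = |3| = 3 ≤ 2√23 ≈ 9.5917 ✓.


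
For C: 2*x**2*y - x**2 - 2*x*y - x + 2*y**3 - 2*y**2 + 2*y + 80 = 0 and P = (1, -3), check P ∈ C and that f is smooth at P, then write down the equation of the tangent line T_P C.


Tangent line at P: -9*x + 68*y + 213 = 0.

Step 1: f(1, -3) = 0, so P lies on C.
Step 2: partial derivatives
  f_x(x, y) = 4*x*y - 2*x - 2*y - 1, f_y(x, y) = 2*x**2 - 2*x + 6*y**2 - 4*y + 2.
  f_x(P) = -9, f_y(P) = 68 (gradient nonzero, so P is smooth).
Step 3: tangent line at P: -9·(x − 1) + 68·(y − -3) = 0.
Expanding: -9*x + 68*y + 213 = 0.


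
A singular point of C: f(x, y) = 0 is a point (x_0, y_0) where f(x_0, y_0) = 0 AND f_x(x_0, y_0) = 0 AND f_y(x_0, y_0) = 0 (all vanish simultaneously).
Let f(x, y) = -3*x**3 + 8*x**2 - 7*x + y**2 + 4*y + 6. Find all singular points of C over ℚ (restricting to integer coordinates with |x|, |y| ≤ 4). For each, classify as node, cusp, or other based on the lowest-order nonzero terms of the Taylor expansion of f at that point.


Singular points: {(1, -2)}; classification: node.

Compute partial derivatives:
  f_x = -9*x**2 + 16*x - 7.
  f_y = 2*y + 4.
Scan x_0 ∈ {−4, ..., 4}. For each x_0, f_y(x_0, y) is a polynomial in y; find its integer roots y ∈ {−4, ..., 4}, then test f_x and f at those candidates.
  x = -4: f_y(-4, y) = 2*y + 4; vanishes at y ∈ {-2}. (-4, -2): f_x = -215 ≠ 0.
  x = -3: f_y(-3, y) = 2*y + 4; vanishes at y ∈ {-2}. (-3, -2): f_x = -136 ≠ 0.
  x = -2: f_y(-2, y) = 2*y + 4; vanishes at y ∈ {-2}. (-2, -2): f_x = -75 ≠ 0.
  x = -1: f_y(-1, y) = 2*y + 4; vanishes at y ∈ {-2}. (-1, -2): f_x = -32 ≠ 0.
  x = 0: f_y(0, y) = 2*y + 4; vanishes at y ∈ {-2}. (0, -2): f_x = -7 ≠ 0.
  x = 1: f_y(1, y) = 2*y + 4; vanishes at y ∈ {-2}. (1, -2): f_x = 0, f = 0 — SINGULAR.
  x = 2: f_y(2, y) = 2*y + 4; vanishes at y ∈ {-2}. (2, -2): f_x = -11 ≠ 0.
  x = 3: f_y(3, y) = 2*y + 4; vanishes at y ∈ {-2}. (3, -2): f_x = -40 ≠ 0.
  x = 4: f_y(4, y) = 2*y + 4; vanishes at y ∈ {-2}. (4, -2): f_x = -87 ≠ 0.
Only singular point on the grid: (1, -2).
Classify: substitute x = 1 + u, y = -2 + v and expand: f = -3*u**3 - u**2 + v**2.
No constant or linear terms (consistent with a singular point). Quadratic part: -u**2 + v**2. Cubic part: -3*u**3.
The quadratic part v**2 - u**2 = (v − u)(v + u) splits into two distinct linear factors, so there are two distinct tangent lines y − -2 = ±(x − 1) — this is a node (ordinary double point).
Classification: node.


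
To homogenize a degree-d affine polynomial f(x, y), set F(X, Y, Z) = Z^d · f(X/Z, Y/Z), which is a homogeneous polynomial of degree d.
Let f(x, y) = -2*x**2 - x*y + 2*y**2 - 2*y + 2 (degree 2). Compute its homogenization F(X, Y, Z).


F(X, Y, Z) = -2*X**2 - X*Y + 2*Y**2 - 2*Y*Z + 2*Z**2

deg(f) = 2.
Substitute x = X/Z, y = Y/Z into f, then multiply by Z^2.
  monomial -2·x^2·y^0 ↦ -2·X^2·Y^0·Z^0.
  monomial -1·x^1·y^1 ↦ -1·X^1·Y^1·Z^0.
  monomial 2·x^0·y^2 ↦ 2·X^0·Y^2·Z^0.
  monomial -2·x^0·y^1 ↦ -2·X^0·Y^1·Z^1.
  monomial 2·x^0·y^0 ↦ 2·X^0·Y^0·Z^2.
Collecting: F(X, Y, Z) = -2*X**2 - X*Y + 2*Y**2 - 2*Y*Z + 2*Z**2.


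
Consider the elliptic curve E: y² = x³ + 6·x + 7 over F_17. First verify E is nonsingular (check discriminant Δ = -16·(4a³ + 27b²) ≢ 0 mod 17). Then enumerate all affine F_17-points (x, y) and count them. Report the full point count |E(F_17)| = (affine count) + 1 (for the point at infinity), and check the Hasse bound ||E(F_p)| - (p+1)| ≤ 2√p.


Affine points = {(3, 1), (3, 16), (5, 3), (5, 14), (6, 2), (6, 15), (7, 1), (7, 16), (9, 5), (9, 12), (10, 8), (10, 9), (13, 2), (13, 15), (14, 8), (14, 9), (15, 2), (15, 15), (16, 0)}; affine count = 19; |E(F_17)| = 20.

Discriminant check: Δ ∝ 4a³ + 27b² = 4·6³ + 27·7² = 4·216 + 27·49 ≡ 11 (mod 17). Nonzero ⇒ E is nonsingular.
For each x ∈ F_17, compute rhs = x³ + 6·x + 7 mod 17, then count y ∈ F_17 with y² ≡ rhs.
  x = 0: rhs = 7, matching y values: none (0 points).
  x = 1: rhs = 14, matching y values: none (0 points).
  x = 2: rhs = 10, matching y values: none (0 points).
  x = 3: rhs = 1, matching y values: 1, 16 (2 points).
  x = 4: rhs = 10, matching y values: none (0 points).
  x = 5: rhs = 9, matching y values: 3, 14 (2 points).
  x = 6: rhs = 4, matching y values: 2, 15 (2 points).
  x = 7: rhs = 1, matching y values: 1, 16 (2 points).
  x = 8: rhs = 6, matching y values: none (0 points).
  x = 9: rhs = 8, matching y values: 5, 12 (2 points).
  x = 10: rhs = 13, matching y values: 8, 9 (2 points).
  x = 11: rhs = 10, matching y values: none (0 points).
  x = 12: rhs = 5, matching y values: none (0 points).
  x = 13: rhs = 4, matching y values: 2, 15 (2 points).
  x = 14: rhs = 13, matching y values: 8, 9 (2 points).
  x = 15: rhs = 4, matching y values: 2, 15 (2 points).
  x = 16: rhs = 0, matching y values: 0 (1 points).
Total affine count: 19.
Full point count |E(F_17)| = 19 + 1 = 20.
Hasse bound: |20 − (17+1)| = |2| = 2 ≤ 2√17 ≈ 8.2462 ✓.


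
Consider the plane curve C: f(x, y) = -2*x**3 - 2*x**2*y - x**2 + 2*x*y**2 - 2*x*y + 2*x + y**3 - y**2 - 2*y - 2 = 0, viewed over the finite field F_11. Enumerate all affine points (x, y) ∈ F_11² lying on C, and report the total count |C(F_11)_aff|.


Affine F_11-points: {(0, 5), (2, 7), (5, 1), (5, 6), (7, 2), (7, 9), (8, 2), (8, 8), (10, 2)}; count = 9.

For each of the 121 pairs (x, y) ∈ F_11², evaluate f(x, y) mod 11. Record the zeros.
  x = 0: [0↦9, 1↦7, 2↦9, 3↦10, 4↦5, 5↦0, 6↦1, 7↦3, 8↦1, 9↦1, 10↦9]  zeros at y ∈ {5}
  x = 1: [0↦8, 1↦4, 2↦8, 3↦4, 4↦9, 5↦7, 6↦4, 7↦6, 8↦8, 9↦5, 10↦3]  zeros at y ∈ ∅
  x = 2: [0↦4, 1↦5, 2↦7, 3↦5, 4↦5, 5↦2, 6↦2, 7↦0, 8↦2, 9↦3, 10↦9]  zeros at y ∈ {7}
  x = 3: [0↦7, 1↦9, 2↦5, 3↦1, 4↦3, 5↦6, 6↦5, 7↦6, 8↦4, 9↦5, 10↦4]  zeros at y ∈ ∅
  x = 4: [0↦5, 1↦4, 2↦1, 3↦2, 4↦2, 5↦7, 6↦1, 7↦1, 8↦2, 9↦10, 10↦9]  zeros at y ∈ ∅
  x = 5: [0↦8, 1↦0, 2↦5, 3↦7, 4↦1, 5↦4, 6↦0, 7↦6, 8↦6, 9↦6, 10↦1]  zeros at y ∈ {1, 6}
  x = 6: [0↦4, 1↦7, 2↦5, 3↦4, 4↦10, 5↦7, 6↦1, 7↦9, 8↦4, 9↦3, 10↦1]  zeros at y ∈ ∅
  x = 7: [0↦3, 1↦2, 2↦0, 3↦3, 4↦6, 5↦4, 6↦3, 7↦9, 8↦6, 9↦0, 10↦8]  zeros at y ∈ {2, 9}
  x = 8: [0↦4, 1↦6, 2↦0, 3↦3, 4↦10, 5↦5, 6↦5, 7↦5, 8↦0, 9↦7, 10↦10]  zeros at y ∈ {2, 8}
  x = 9: [0↦6, 1↦7, 2↦4, 3↦3, 4↦10, 5↦9, 6↦6, 7↦7, 8↦7, 9↦1, 10↦6]  zeros at y ∈ ∅
  x = 10: [0↦8, 1↦4, 2↦0, 3↦2, 4↦5, 5↦4, 6↦5, 7↦3, 8↦4, 9↦3, 10↦6]  zeros at y ∈ {2}
Collecting zeros: affine points = {(0, 5), (2, 7), (5, 1), (5, 6), (7, 2), (7, 9), (8, 2), (8, 8), (10, 2)}.
Total count |C(F_11)_aff| = 9.


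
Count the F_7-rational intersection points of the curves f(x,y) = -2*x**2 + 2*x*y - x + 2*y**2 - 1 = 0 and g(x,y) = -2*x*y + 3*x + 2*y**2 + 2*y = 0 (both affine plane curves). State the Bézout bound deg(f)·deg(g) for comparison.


Common zeros: {(3, 1), (5, 2)}; count = 2; Bézout bound = 4.

deg(f) = 2, deg(g) = 2, so Bézout bound = 4.
Scan x ∈ F_7. For each x, list the y ∈ F_7 with f(x, y) ≡ 0 and those with g(x, y) ≡ 0 (mod 7); the common zeros in that column are the intersection.
  x = 0: f ≡ 0 at y ∈ {2, 5}; g ≡ 0 at y ∈ {0, 6}; common: ∅.
  x = 1: f ≡ 0 at y ∈ {1, 5}; g ≡ 0 at y ∈ {3, 4}; common: ∅.
  x = 2: f ≡ 0 at y ∈ ∅; g ≡ 0 at y ∈ ∅; common: ∅.
  x = 3: f ≡ 0 at y ∈ {1, 3}; g ≡ 0 at y ∈ {1}; common: {1}.
  x = 4: f ≡ 0 at y ∈ ∅; g ≡ 0 at y ∈ ∅; common: ∅.
  x = 5: f ≡ 0 at y ∈ {0, 2}; g ≡ 0 at y ∈ {2}; common: {2}.
  x = 6: f ≡ 0 at y ∈ ∅; g ≡ 0 at y ∈ ∅; common: ∅.
Collecting: common zeros = {(3, 1), (5, 2)}, so the count is 2.
Comparison with the Bézout bound: 2 ≤ 4 = deg(f)·deg(g), as expected for curves with no common component (the affine F_7-count falls short of the bound because intersections may lie at infinity, over extension fields, or carry multiplicity).


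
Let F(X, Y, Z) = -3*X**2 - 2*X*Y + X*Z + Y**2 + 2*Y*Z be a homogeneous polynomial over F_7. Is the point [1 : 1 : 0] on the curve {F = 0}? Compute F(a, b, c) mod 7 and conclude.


F(1,1,0) ≡ 3 (mod 7); P is NOT on the curve.

Evaluate F(1, 1, 0) term-by-term (mod 7).
  -3*X**2 ↦ -3·1·1·1 = -3
  -2*X*Y ↦ -2·1·1·1 = -2
  X*Z ↦ 1·1·1·0 = 0
  Y**2 ↦ 1·1·1·1 = 1
  2*Y*Z ↦ 2·1·1·0 = 0
Sum: F(1, 1, 0) = (-3) + (-2) + (0) + (1) + (0) = -4.
Reducing mod 7: -4 ≡ 3 (mod 7).
Since F(a, b, c) ≡ 3 ≠ 0 (mod 7), P does NOT lie on the curve.


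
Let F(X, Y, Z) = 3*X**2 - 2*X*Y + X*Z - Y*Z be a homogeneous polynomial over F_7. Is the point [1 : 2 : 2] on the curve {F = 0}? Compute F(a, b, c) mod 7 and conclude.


F(1,2,2) ≡ 4 (mod 7); P is NOT on the curve.

Evaluate F(1, 2, 2) term-by-term (mod 7).
  3*X**2 ↦ 3·1·1·1 = 3
  -2*X*Y ↦ -2·1·2·1 = -4
  X*Z ↦ 1·1·1·2 = 2
  -Y*Z ↦ -1·1·2·2 = -4
Sum: F(1, 2, 2) = (3) + (-4) + (2) + (-4) = -3.
Reducing mod 7: -3 ≡ 4 (mod 7).
Since F(a, b, c) ≡ 4 ≠ 0 (mod 7), P does NOT lie on the curve.


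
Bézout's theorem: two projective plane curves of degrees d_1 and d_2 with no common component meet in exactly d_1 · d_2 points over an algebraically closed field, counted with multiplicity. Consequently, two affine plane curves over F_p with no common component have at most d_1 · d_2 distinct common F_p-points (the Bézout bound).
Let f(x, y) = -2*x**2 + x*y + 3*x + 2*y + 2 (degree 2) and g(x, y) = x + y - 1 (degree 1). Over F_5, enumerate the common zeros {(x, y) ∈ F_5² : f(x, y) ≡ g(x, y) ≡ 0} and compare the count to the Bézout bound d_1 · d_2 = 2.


Common zeros: ∅; count = 0; Bézout bound = 2.

deg(f) = 2, deg(g) = 1, so Bézout bound = 2.
Scan x ∈ F_5. For each x, list the y ∈ F_5 with f(x, y) ≡ 0 and those with g(x, y) ≡ 0 (mod 5); the common zeros in that column are the intersection.
  x = 0: f ≡ 0 at y ∈ {4}; g ≡ 0 at y ∈ {1}; common: ∅.
  x = 1: f ≡ 0 at y ∈ {4}; g ≡ 0 at y ∈ {0}; common: ∅.
  x = 2: f ≡ 0 at y ∈ {0}; g ≡ 0 at y ∈ {4}; common: ∅.
  x = 3: f ≡ 0 at y ∈ ∅; g ≡ 0 at y ∈ {3}; common: ∅.
  x = 4: f ≡ 0 at y ∈ {3}; g ≡ 0 at y ∈ {2}; common: ∅.
Collecting: common zeros = ∅, so the count is 0.
Comparison with the Bézout bound: 0 ≤ 2 = deg(f)·deg(g), as expected for curves with no common component (the affine F_5-count falls short of the bound because intersections may lie at infinity, over extension fields, or carry multiplicity).


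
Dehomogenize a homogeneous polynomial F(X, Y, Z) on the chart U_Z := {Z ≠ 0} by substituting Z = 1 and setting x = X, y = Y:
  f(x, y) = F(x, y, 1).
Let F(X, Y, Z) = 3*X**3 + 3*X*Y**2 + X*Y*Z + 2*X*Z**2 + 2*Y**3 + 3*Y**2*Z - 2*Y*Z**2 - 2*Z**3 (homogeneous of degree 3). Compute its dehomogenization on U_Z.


f(x, y) = 3*x**3 + 3*x*y**2 + x*y + 2*x + 2*y**3 + 3*y**2 - 2*y - 2

On U_Z we set Z = 1. Each monomial c·X^i·Y^j·Z^k in F becomes c·x^i·y^j·1^k = c·x^i·y^j.
Substituting Z = 1: F(X, Y, 1) = 3*x**3 + 3*x*y**2 + x*y + 2*x + 2*y**3 + 3*y**2 - 2*y - 2.
Note: deg(f) ≤ deg(F) = 3; strict inequality happens when F is divisible by Z (lost terms).


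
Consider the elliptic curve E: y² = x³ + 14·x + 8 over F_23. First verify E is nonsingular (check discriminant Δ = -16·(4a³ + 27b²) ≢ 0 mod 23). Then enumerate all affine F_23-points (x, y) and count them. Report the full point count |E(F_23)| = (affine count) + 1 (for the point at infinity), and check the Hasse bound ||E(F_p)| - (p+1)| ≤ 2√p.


Affine points = {(0, 10), (0, 13), (1, 0), (3, 10), (3, 13), (4, 6), (4, 17), (6, 3), (6, 20), (7, 9), (7, 14), (9, 9), (9, 14), (12, 8), (12, 15), (13, 8), (13, 15), (14, 2), (14, 21), (16, 2), (16, 21), (19, 7), (19, 16), (20, 10), (20, 13), (21, 8), (21, 15), (22, 4), (22, 19)}; affine count = 29; |E(F_23)| = 30.

Discriminant check: Δ ∝ 4a³ + 27b² = 4·14³ + 27·8² = 4·2744 + 27·64 ≡ 8 (mod 23). Nonzero ⇒ E is nonsingular.
For each x ∈ F_23, compute rhs = x³ + 14·x + 8 mod 23, then count y ∈ F_23 with y² ≡ rhs.
  x = 0: rhs = 8, matching y values: 10, 13 (2 points).
  x = 1: rhs = 0, matching y values: 0 (1 points).
  x = 2: rhs = 21, matching y values: none (0 points).
  x = 3: rhs = 8, matching y values: 10, 13 (2 points).
  x = 4: rhs = 13, matching y values: 6, 17 (2 points).
  x = 5: rhs = 19, matching y values: none (0 points).
  x = 6: rhs = 9, matching y values: 3, 20 (2 points).
  x = 7: rhs = 12, matching y values: 9, 14 (2 points).
  x = 8: rhs = 11, matching y values: none (0 points).
  x = 9: rhs = 12, matching y values: 9, 14 (2 points).
  x = 10: rhs = 21, matching y values: none (0 points).
  x = 11: rhs = 21, matching y values: none (0 points).
  x = 12: rhs = 18, matching y values: 8, 15 (2 points).
  x = 13: rhs = 18, matching y values: 8, 15 (2 points).
  x = 14: rhs = 4, matching y values: 2, 21 (2 points).
  x = 15: rhs = 5, matching y values: none (0 points).
  x = 16: rhs = 4, matching y values: 2, 21 (2 points).
  x = 17: rhs = 7, matching y values: none (0 points).
  x = 18: rhs = 20, matching y values: none (0 points).
  x = 19: rhs = 3, matching y values: 7, 16 (2 points).
  x = 20: rhs = 8, matching y values: 10, 13 (2 points).
  x = 21: rhs = 18, matching y values: 8, 15 (2 points).
  x = 22: rhs = 16, matching y values: 4, 19 (2 points).
Total affine count: 29.
Full point count |E(F_23)| = 29 + 1 = 30.
Hasse bound: |30 − (23+1)| = |6| = 6 ≤ 2√23 ≈ 9.5917 ✓.


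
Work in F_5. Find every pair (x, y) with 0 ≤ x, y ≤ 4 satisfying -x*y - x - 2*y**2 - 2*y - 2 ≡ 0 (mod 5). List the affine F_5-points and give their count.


Affine F_5-points: {(1, 3), (2, 1), (2, 2), (3, 0)}; count = 4.

For each of the 25 pairs (x, y) ∈ F_5², evaluate f(x, y) mod 5. Record the zeros.
  x = 0: [0↦3, 1↦4, 2↦1, 3↦4, 4↦3]  zeros at y ∈ ∅
  x = 1: [0↦2, 1↦2, 2↦3, 3↦0, 4↦3]  zeros at y ∈ {3}
  x = 2: [0↦1, 1↦0, 2↦0, 3↦1, 4↦3]  zeros at y ∈ {1, 2}
  x = 3: [0↦0, 1↦3, 2↦2, 3↦2, 4↦3]  zeros at y ∈ {0}
  x = 4: [0↦4, 1↦1, 2↦4, 3↦3, 4↦3]  zeros at y ∈ ∅
Collecting zeros: affine points = {(1, 3), (2, 1), (2, 2), (3, 0)}.
Total count |C(F_5)_aff| = 4.


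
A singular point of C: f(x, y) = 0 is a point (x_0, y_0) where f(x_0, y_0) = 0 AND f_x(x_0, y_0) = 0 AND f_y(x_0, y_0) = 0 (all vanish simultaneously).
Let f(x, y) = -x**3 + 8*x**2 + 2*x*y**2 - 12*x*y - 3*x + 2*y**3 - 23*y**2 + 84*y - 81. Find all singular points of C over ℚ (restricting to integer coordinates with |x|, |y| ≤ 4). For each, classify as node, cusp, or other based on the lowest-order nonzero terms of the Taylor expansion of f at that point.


Singular points: {(3, 3)}; classification: node.

Compute partial derivatives:
  f_x = -3*x**2 + 16*x + 2*y**2 - 12*y - 3.
  f_y = 4*x*y - 12*x + 6*y**2 - 46*y + 84.
Scan x_0 ∈ {−4, ..., 4}. For each x_0, f_y(x_0, y) is a polynomial in y; find its integer roots y ∈ {−4, ..., 4}, then test f_x and f at those candidates.
  x = -4: f_y(-4, y) = 6*y**2 - 62*y + 132; vanishes at y ∈ {3}. (-4, 3): f_x = -133 ≠ 0.
  x = -3: f_y(-3, y) = 6*y**2 - 58*y + 120; vanishes at y ∈ {3}. (-3, 3): f_x = -96 ≠ 0.
  x = -2: f_y(-2, y) = 6*y**2 - 54*y + 108; vanishes at y ∈ {3}. (-2, 3): f_x = -65 ≠ 0.
  x = -1: f_y(-1, y) = 6*y**2 - 50*y + 96; vanishes at y ∈ {3}. (-1, 3): f_x = -40 ≠ 0.
  x = 0: f_y(0, y) = 6*y**2 - 46*y + 84; vanishes at y ∈ {3}. (0, 3): f_x = -21 ≠ 0.
  x = 1: f_y(1, y) = 6*y**2 - 42*y + 72; vanishes at y ∈ {3, 4}. (1, 3): f_x = -8 ≠ 0; (1, 4): f_x = -6 ≠ 0.
  x = 2: f_y(2, y) = 6*y**2 - 38*y + 60; vanishes at y ∈ {3}. (2, 3): f_x = -1 ≠ 0.
  x = 3: f_y(3, y) = 6*y**2 - 34*y + 48; vanishes at y ∈ {3}. (3, 3): f_x = 0, f = 0 — SINGULAR.
  x = 4: f_y(4, y) = 6*y**2 - 30*y + 36; vanishes at y ∈ {2, 3}. (4, 2): f_x = -3 ≠ 0; (4, 3): f_x = -5 ≠ 0.
Only singular point on the grid: (3, 3).
Classify: substitute x = 3 + u, y = 3 + v and expand: f = -u**3 - u**2 + 2*u*v**2 + 2*v**3 + v**2.
No constant or linear terms (consistent with a singular point). Quadratic part: -u**2 + v**2. Cubic part: -u**3 + 2*u*v**2 + 2*v**3.
The quadratic part v**2 - u**2 = (v − u)(v + u) splits into two distinct linear factors, so there are two distinct tangent lines y − 3 = ±(x − 3) — this is a node (ordinary double point).
Classification: node.


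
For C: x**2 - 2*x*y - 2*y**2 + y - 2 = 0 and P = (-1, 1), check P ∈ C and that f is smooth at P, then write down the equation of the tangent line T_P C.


Tangent line at P: -4*x - y - 3 = 0.

Step 1: f(-1, 1) = 0, so P lies on C.
Step 2: partial derivatives
  f_x(x, y) = 2*x - 2*y, f_y(x, y) = -2*x - 4*y + 1.
  f_x(P) = -4, f_y(P) = -1 (gradient nonzero, so P is smooth).
Step 3: tangent line at P: -4·(x − -1) + -1·(y − 1) = 0.
Expanding: -4*x - y - 3 = 0.


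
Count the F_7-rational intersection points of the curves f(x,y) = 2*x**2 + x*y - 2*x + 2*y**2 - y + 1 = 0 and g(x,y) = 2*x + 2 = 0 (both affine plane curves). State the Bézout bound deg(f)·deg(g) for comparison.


Common zeros: ∅; count = 0; Bézout bound = 2.

deg(f) = 2, deg(g) = 1, so Bézout bound = 2.
Scan x ∈ F_7. For each x, list the y ∈ F_7 with f(x, y) ≡ 0 and those with g(x, y) ≡ 0 (mod 7); the common zeros in that column are the intersection.
  x = 0: f ≡ 0 at y ∈ {2}; g ≡ 0 at y ∈ ∅; common: ∅.
  x = 1: f ≡ 0 at y ∈ ∅; g ≡ 0 at y ∈ ∅; common: ∅.
  x = 2: f ≡ 0 at y ∈ ∅; g ≡ 0 at y ∈ ∅; common: ∅.
  x = 3: f ≡ 0 at y ∈ ∅; g ≡ 0 at y ∈ ∅; common: ∅.
  x = 4: f ≡ 0 at y ∈ ∅; g ≡ 0 at y ∈ ∅; common: ∅.
  x = 5: f ≡ 0 at y ∈ ∅; g ≡ 0 at y ∈ ∅; common: ∅.
  x = 6: f ≡ 0 at y ∈ ∅; g ≡ 0 at y ∈ {0, 1, 2, 3, 4, 5, 6}; common: ∅.
Collecting: common zeros = ∅, so the count is 0.
Comparison with the Bézout bound: 0 ≤ 2 = deg(f)·deg(g), as expected for curves with no common component (the affine F_7-count falls short of the bound because intersections may lie at infinity, over extension fields, or carry multiplicity).


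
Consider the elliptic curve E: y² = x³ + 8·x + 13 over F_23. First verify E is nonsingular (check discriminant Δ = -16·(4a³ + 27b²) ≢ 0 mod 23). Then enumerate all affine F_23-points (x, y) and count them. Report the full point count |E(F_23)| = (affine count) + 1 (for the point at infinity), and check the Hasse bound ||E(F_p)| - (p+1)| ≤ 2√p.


Affine points = {(0, 6), (0, 17), (3, 8), (3, 15), (6, 1), (6, 22), (9, 3), (9, 20), (10, 9), (10, 14), (11, 11), (11, 12), (15, 9), (15, 14), (17, 5), (17, 18), (18, 3), (18, 20), (19, 3), (19, 20), (20, 10), (20, 13), (21, 9), (21, 14), (22, 2), (22, 21)}; affine count = 26; |E(F_23)| = 27.

Discriminant check: Δ ∝ 4a³ + 27b² = 4·8³ + 27·13² = 4·512 + 27·169 ≡ 10 (mod 23). Nonzero ⇒ E is nonsingular.
For each x ∈ F_23, compute rhs = x³ + 8·x + 13 mod 23, then count y ∈ F_23 with y² ≡ rhs.
  x = 0: rhs = 13, matching y values: 6, 17 (2 points).
  x = 1: rhs = 22, matching y values: none (0 points).
  x = 2: rhs = 14, matching y values: none (0 points).
  x = 3: rhs = 18, matching y values: 8, 15 (2 points).
  x = 4: rhs = 17, matching y values: none (0 points).
  x = 5: rhs = 17, matching y values: none (0 points).
  x = 6: rhs = 1, matching y values: 1, 22 (2 points).
  x = 7: rhs = 21, matching y values: none (0 points).
  x = 8: rhs = 14, matching y values: none (0 points).
  x = 9: rhs = 9, matching y values: 3, 20 (2 points).
  x = 10: rhs = 12, matching y values: 9, 14 (2 points).
  x = 11: rhs = 6, matching y values: 11, 12 (2 points).
  x = 12: rhs = 20, matching y values: none (0 points).
  x = 13: rhs = 14, matching y values: none (0 points).
  x = 14: rhs = 17, matching y values: none (0 points).
  x = 15: rhs = 12, matching y values: 9, 14 (2 points).
  x = 16: rhs = 5, matching y values: none (0 points).
  x = 17: rhs = 2, matching y values: 5, 18 (2 points).
  x = 18: rhs = 9, matching y values: 3, 20 (2 points).
  x = 19: rhs = 9, matching y values: 3, 20 (2 points).
  x = 20: rhs = 8, matching y values: 10, 13 (2 points).
  x = 21: rhs = 12, matching y values: 9, 14 (2 points).
  x = 22: rhs = 4, matching y values: 2, 21 (2 points).
Total affine count: 26.
Full point count |E(F_23)| = 26 + 1 = 27.
Hasse bound: |27 − (23+1)| = |3| = 3 ≤ 2√23 ≈ 9.5917 ✓.


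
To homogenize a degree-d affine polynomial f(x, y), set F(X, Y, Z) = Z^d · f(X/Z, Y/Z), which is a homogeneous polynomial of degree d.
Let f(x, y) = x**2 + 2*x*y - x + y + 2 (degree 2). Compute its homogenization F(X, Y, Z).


F(X, Y, Z) = X**2 + 2*X*Y - X*Z + Y*Z + 2*Z**2

deg(f) = 2.
Substitute x = X/Z, y = Y/Z into f, then multiply by Z^2.
  monomial 1·x^2·y^0 ↦ 1·X^2·Y^0·Z^0.
  monomial 2·x^1·y^1 ↦ 2·X^1·Y^1·Z^0.
  monomial -1·x^1·y^0 ↦ -1·X^1·Y^0·Z^1.
  monomial 1·x^0·y^1 ↦ 1·X^0·Y^1·Z^1.
  monomial 2·x^0·y^0 ↦ 2·X^0·Y^0·Z^2.
Collecting: F(X, Y, Z) = X**2 + 2*X*Y - X*Z + Y*Z + 2*Z**2.


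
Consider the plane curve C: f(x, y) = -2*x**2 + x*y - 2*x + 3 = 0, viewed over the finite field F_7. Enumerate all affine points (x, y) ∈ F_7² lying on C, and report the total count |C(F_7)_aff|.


Affine F_7-points: {(1, 1), (2, 1), (3, 0), (4, 4), (5, 3), (6, 3)}; count = 6.

For each of the 49 pairs (x, y) ∈ F_7², evaluate f(x, y) mod 7. Record the zeros.
  x = 0: [0↦3, 1↦3, 2↦3, 3↦3, 4↦3, 5↦3, 6↦3]  zeros at y ∈ ∅
  x = 1: [0↦6, 1↦0, 2↦1, 3↦2, 4↦3, 5↦4, 6↦5]  zeros at y ∈ {1}
  x = 2: [0↦5, 1↦0, 2↦2, 3↦4, 4↦6, 5↦1, 6↦3]  zeros at y ∈ {1}
  x = 3: [0↦0, 1↦3, 2↦6, 3↦2, 4↦5, 5↦1, 6↦4]  zeros at y ∈ {0}
  x = 4: [0↦5, 1↦2, 2↦6, 3↦3, 4↦0, 5↦4, 6↦1]  zeros at y ∈ {4}
  x = 5: [0↦6, 1↦4, 2↦2, 3↦0, 4↦5, 5↦3, 6↦1]  zeros at y ∈ {3}
  x = 6: [0↦3, 1↦2, 2↦1, 3↦0, 4↦6, 5↦5, 6↦4]  zeros at y ∈ {3}
Collecting zeros: affine points = {(1, 1), (2, 1), (3, 0), (4, 4), (5, 3), (6, 3)}.
Total count |C(F_7)_aff| = 6.


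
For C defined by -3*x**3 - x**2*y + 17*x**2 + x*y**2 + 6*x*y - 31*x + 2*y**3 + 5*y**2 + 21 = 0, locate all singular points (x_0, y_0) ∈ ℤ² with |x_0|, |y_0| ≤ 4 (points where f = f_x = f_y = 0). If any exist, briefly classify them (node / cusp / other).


Singular points: {(2, -1)}; classification: cusp.

Compute partial derivatives:
  f_x = -9*x**2 - 2*x*y + 34*x + y**2 + 6*y - 31.
  f_y = -x**2 + 2*x*y + 6*x + 6*y**2 + 10*y.
Scan x_0 ∈ {−4, ..., 4}. For each x_0, f_y(x_0, y) is a polynomial in y; find its integer roots y ∈ {−4, ..., 4}, then test f_x and f at those candidates.
  x = -4: f_y(-4, y) = 6*y**2 + 2*y - 40; no integer root y with |y| ≤ 4.
  x = -3: f_y(-3, y) = 6*y**2 + 4*y - 27; no integer root y with |y| ≤ 4.
  x = -2: f_y(-2, y) = 6*y**2 + 6*y - 16; no integer root y with |y| ≤ 4.
  x = -1: f_y(-1, y) = 6*y**2 + 8*y - 7; no integer root y with |y| ≤ 4.
  x = 0: f_y(0, y) = 6*y**2 + 10*y; vanishes at y ∈ {0}. (0, 0): f_x = -31 ≠ 0.
  x = 1: f_y(1, y) = 6*y**2 + 12*y + 5; no integer root y with |y| ≤ 4.
  x = 2: f_y(2, y) = 6*y**2 + 14*y + 8; vanishes at y ∈ {-1}. (2, -1): f_x = 0, f = 0 — SINGULAR.
  x = 3: f_y(3, y) = 6*y**2 + 16*y + 9; no integer root y with |y| ≤ 4.
  x = 4: f_y(4, y) = 6*y**2 + 18*y + 8; no integer root y with |y| ≤ 4.
Only singular point on the grid: (2, -1).
Classify: substitute x = 2 + u, y = -1 + v and expand: f = -3*u**3 - u**2*v + u*v**2 + 2*v**3 + v**2.
No constant or linear terms (consistent with a singular point). Quadratic part: v**2. Cubic part: -3*u**3 - u**2*v + u*v**2 + 2*v**3.
The quadratic part v**2 is a perfect square, so there is a single (double) tangent line v = 0, i.e. y = -1. Restricting the cubic part to that line (v = 0) leaves -3*u**3 ≠ 0, so f is not divisible by v and the branch is v² ≈ 3*u**3 to lowest order — this is a cusp.
Classification: cusp.


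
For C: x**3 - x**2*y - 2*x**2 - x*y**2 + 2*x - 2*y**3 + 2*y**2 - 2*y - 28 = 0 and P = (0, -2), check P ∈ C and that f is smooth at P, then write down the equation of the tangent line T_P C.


Tangent line at P: -2*x - 34*y - 68 = 0.

Step 1: f(0, -2) = 0, so P lies on C.
Step 2: partial derivatives
  f_x(x, y) = 3*x**2 - 2*x*y - 4*x - y**2 + 2, f_y(x, y) = -x**2 - 2*x*y - 6*y**2 + 4*y - 2.
  f_x(P) = -2, f_y(P) = -34 (gradient nonzero, so P is smooth).
Step 3: tangent line at P: -2·(x − 0) + -34·(y − -2) = 0.
Expanding: -2*x - 34*y - 68 = 0.


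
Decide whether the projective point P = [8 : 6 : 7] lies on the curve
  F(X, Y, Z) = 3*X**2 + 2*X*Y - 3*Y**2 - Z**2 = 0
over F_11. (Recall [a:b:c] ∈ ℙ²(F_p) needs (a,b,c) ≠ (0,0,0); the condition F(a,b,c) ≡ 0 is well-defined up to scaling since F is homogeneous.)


F(8,6,7) ≡ 10 (mod 11); P is NOT on the curve.

Evaluate F(8, 6, 7) term-by-term (mod 11).
  3*X**2 ↦ 3·64·1·1 = 192
  2*X*Y ↦ 2·8·6·1 = 96
  -3*Y**2 ↦ -3·1·36·1 = -108
  -Z**2 ↦ -1·1·1·49 = -49
Sum: F(8, 6, 7) = (192) + (96) + (-108) + (-49) = 131.
Reducing mod 11: 131 ≡ 10 (mod 11).
Since F(a, b, c) ≡ 10 ≠ 0 (mod 11), P does NOT lie on the curve.


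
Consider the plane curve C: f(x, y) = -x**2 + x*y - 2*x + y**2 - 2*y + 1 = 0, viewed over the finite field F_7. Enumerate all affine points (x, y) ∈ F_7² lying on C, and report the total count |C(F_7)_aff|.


Affine F_7-points: {(0, 1), (1, 2), (1, 6), (2, 0), (3, 0), (3, 6), (6, 1), (6, 2)}; count = 8.

For each of the 49 pairs (x, y) ∈ F_7², evaluate f(x, y) mod 7. Record the zeros.
  x = 0: [0↦1, 1↦0, 2↦1, 3↦4, 4↦2, 5↦2, 6↦4]  zeros at y ∈ {1}
  x = 1: [0↦5, 1↦5, 2↦0, 3↦4, 4↦3, 5↦4, 6↦0]  zeros at y ∈ {2, 6}
  x = 2: [0↦0, 1↦1, 2↦4, 3↦2, 4↦2, 5↦4, 6↦1]  zeros at y ∈ {0}
  x = 3: [0↦0, 1↦2, 2↦6, 3↦5, 4↦6, 5↦2, 6↦0]  zeros at y ∈ {0, 6}
  x = 4: [0↦5, 1↦1, 2↦6, 3↦6, 4↦1, 5↦5, 6↦4]  zeros at y ∈ ∅
  x = 5: [0↦1, 1↦5, 2↦4, 3↦5, 4↦1, 5↦6, 6↦6]  zeros at y ∈ ∅
  x = 6: [0↦2, 1↦0, 2↦0, 3↦2, 4↦6, 5↦5, 6↦6]  zeros at y ∈ {1, 2}
Collecting zeros: affine points = {(0, 1), (1, 2), (1, 6), (2, 0), (3, 0), (3, 6), (6, 1), (6, 2)}.
Total count |C(F_7)_aff| = 8.


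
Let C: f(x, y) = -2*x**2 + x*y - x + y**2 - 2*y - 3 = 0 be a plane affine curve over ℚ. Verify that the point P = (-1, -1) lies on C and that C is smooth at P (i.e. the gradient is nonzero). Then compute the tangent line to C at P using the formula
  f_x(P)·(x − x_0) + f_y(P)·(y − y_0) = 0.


Tangent line at P: 2*x - 5*y - 3 = 0.

Step 1: f(-1, -1) = 0, so P lies on C.
Step 2: partial derivatives
  f_x(x, y) = -4*x + y - 1, f_y(x, y) = x + 2*y - 2.
  f_x(P) = 2, f_y(P) = -5 (gradient nonzero, so P is smooth).
Step 3: tangent line at P: 2·(x − -1) + -5·(y − -1) = 0.
Expanding: 2*x - 5*y - 3 = 0.


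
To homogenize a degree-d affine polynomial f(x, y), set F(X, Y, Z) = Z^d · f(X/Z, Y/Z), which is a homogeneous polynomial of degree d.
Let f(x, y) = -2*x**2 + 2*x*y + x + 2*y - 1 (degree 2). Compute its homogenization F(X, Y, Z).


F(X, Y, Z) = -2*X**2 + 2*X*Y + X*Z + 2*Y*Z - Z**2

deg(f) = 2.
Substitute x = X/Z, y = Y/Z into f, then multiply by Z^2.
  monomial -2·x^2·y^0 ↦ -2·X^2·Y^0·Z^0.
  monomial 2·x^1·y^1 ↦ 2·X^1·Y^1·Z^0.
  monomial 1·x^1·y^0 ↦ 1·X^1·Y^0·Z^1.
  monomial 2·x^0·y^1 ↦ 2·X^0·Y^1·Z^1.
  monomial -1·x^0·y^0 ↦ -1·X^0·Y^0·Z^2.
Collecting: F(X, Y, Z) = -2*X**2 + 2*X*Y + X*Z + 2*Y*Z - Z**2.


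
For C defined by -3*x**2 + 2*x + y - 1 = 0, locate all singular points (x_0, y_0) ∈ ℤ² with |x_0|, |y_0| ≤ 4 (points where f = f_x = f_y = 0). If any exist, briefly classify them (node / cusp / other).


No singular points in the scanned grid; C is smooth there.

Compute partial derivatives:
  f_x = 2 - 6*x.
  f_y = 1.
f_y = 1 is a nonzero constant, so f_y never vanishes: no point (x, y) can satisfy f = f_x = f_y = 0. In particular no (x, y) ∈ {−4, ..., 4}² is singular; the curve is smooth.


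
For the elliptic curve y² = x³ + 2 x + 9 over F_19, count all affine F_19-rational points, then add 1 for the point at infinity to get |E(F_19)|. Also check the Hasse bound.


Affine points = {(0, 3), (0, 16), (3, 2), (3, 17), (4, 9), (4, 10), (5, 7), (5, 12), (6, 3), (6, 16), (7, 9), (7, 10), (8, 9), (8, 10), (13, 3), (13, 16), (14, 8), (14, 11), (17, 4), (17, 15), (18, 5), (18, 14)}; affine count = 22; |E(F_19)| = 23.

Discriminant check: Δ ∝ 4a³ + 27b² = 4·2³ + 27·9² = 4·8 + 27·81 ≡ 15 (mod 19). Nonzero ⇒ E is nonsingular.
For each x ∈ F_19, compute rhs = x³ + 2·x + 9 mod 19, then count y ∈ F_19 with y² ≡ rhs.
  x = 0: rhs = 9, matching y values: 3, 16 (2 points).
  x = 1: rhs = 12, matching y values: none (0 points).
  x = 2: rhs = 2, matching y values: none (0 points).
  x = 3: rhs = 4, matching y values: 2, 17 (2 points).
  x = 4: rhs = 5, matching y values: 9, 10 (2 points).
  x = 5: rhs = 11, matching y values: 7, 12 (2 points).
  x = 6: rhs = 9, matching y values: 3, 16 (2 points).
  x = 7: rhs = 5, matching y values: 9, 10 (2 points).
  x = 8: rhs = 5, matching y values: 9, 10 (2 points).
  x = 9: rhs = 15, matching y values: none (0 points).
  x = 10: rhs = 3, matching y values: none (0 points).
  x = 11: rhs = 13, matching y values: none (0 points).
  x = 12: rhs = 13, matching y values: none (0 points).
  x = 13: rhs = 9, matching y values: 3, 16 (2 points).
  x = 14: rhs = 7, matching y values: 8, 11 (2 points).
  x = 15: rhs = 13, matching y values: none (0 points).
  x = 16: rhs = 14, matching y values: none (0 points).
  x = 17: rhs = 16, matching y values: 4, 15 (2 points).
  x = 18: rhs = 6, matching y values: 5, 14 (2 points).
Total affine count: 22.
Full point count |E(F_19)| = 22 + 1 = 23.
Hasse bound: |23 − (19+1)| = |3| = 3 ≤ 2√19 ≈ 8.7178 ✓.


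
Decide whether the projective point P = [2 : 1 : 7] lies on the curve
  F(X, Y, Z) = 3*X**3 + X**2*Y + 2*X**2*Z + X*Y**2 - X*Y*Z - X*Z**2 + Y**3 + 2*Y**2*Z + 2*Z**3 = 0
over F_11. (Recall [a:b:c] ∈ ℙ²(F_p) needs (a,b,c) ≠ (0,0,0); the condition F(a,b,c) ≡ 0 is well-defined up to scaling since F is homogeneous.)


F(2,1,7) ≡ 4 (mod 11); P is NOT on the curve.

Evaluate F(2, 1, 7) term-by-term (mod 11).
  3*X**3 ↦ 3·8·1·1 = 24
  X**2*Y ↦ 1·4·1·1 = 4
  2*X**2*Z ↦ 2·4·1·7 = 56
  X*Y**2 ↦ 1·2·1·1 = 2
  -X*Y*Z ↦ -1·2·1·7 = -14
  -X*Z**2 ↦ -1·2·1·49 = -98
  Y**3 ↦ 1·1·1·1 = 1
  2*Y**2*Z ↦ 2·1·1·7 = 14
  2*Z**3 ↦ 2·1·1·343 = 686
Sum: F(2, 1, 7) = (24) + (4) + (56) + (2) + (-14) + (-98) + (1) + (14) + (686) = 675.
Reducing mod 11: 675 ≡ 4 (mod 11).
Since F(a, b, c) ≡ 4 ≠ 0 (mod 11), P does NOT lie on the curve.


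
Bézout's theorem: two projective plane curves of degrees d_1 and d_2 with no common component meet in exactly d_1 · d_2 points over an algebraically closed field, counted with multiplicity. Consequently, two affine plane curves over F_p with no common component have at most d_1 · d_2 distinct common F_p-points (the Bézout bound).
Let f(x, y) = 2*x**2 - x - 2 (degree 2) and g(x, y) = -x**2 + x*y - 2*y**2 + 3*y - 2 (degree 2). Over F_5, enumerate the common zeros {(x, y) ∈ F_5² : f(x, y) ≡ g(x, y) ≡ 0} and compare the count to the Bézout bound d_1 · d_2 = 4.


Common zeros: ∅; count = 0; Bézout bound = 4.

deg(f) = 2, deg(g) = 2, so Bézout bound = 4.
Scan x ∈ F_5. For each x, list the y ∈ F_5 with f(x, y) ≡ 0 and those with g(x, y) ≡ 0 (mod 5); the common zeros in that column are the intersection.
  x = 0: f ≡ 0 at y ∈ ∅; g ≡ 0 at y ∈ ∅; common: ∅.
  x = 1: f ≡ 0 at y ∈ ∅; g ≡ 0 at y ∈ ∅; common: ∅.
  x = 2: f ≡ 0 at y ∈ ∅; g ≡ 0 at y ∈ ∅; common: ∅.
  x = 3: f ≡ 0 at y ∈ ∅; g ≡ 0 at y ∈ ∅; common: ∅.
  x = 4: f ≡ 0 at y ∈ ∅; g ≡ 0 at y ∈ {3}; common: ∅.
Collecting: common zeros = ∅, so the count is 0.
Comparison with the Bézout bound: 0 ≤ 4 = deg(f)·deg(g), as expected for curves with no common component (the affine F_5-count falls short of the bound because intersections may lie at infinity, over extension fields, or carry multiplicity).


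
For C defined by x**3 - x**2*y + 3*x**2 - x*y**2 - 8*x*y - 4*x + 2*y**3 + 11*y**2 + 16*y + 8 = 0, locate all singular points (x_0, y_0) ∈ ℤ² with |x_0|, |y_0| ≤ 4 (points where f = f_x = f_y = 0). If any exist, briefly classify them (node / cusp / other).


Singular points: {(-2, -2)}; classification: node.

Compute partial derivatives:
  f_x = 3*x**2 - 2*x*y + 6*x - y**2 - 8*y - 4.
  f_y = -x**2 - 2*x*y - 8*x + 6*y**2 + 22*y + 16.
Scan x_0 ∈ {−4, ..., 4}. For each x_0, f_y(x_0, y) is a polynomial in y; find its integer roots y ∈ {−4, ..., 4}, then test f_x and f at those candidates.
  x = -4: f_y(-4, y) = 6*y**2 + 30*y + 32; no integer root y with |y| ≤ 4.
  x = -3: f_y(-3, y) = 6*y**2 + 28*y + 31; no integer root y with |y| ≤ 4.
  x = -2: f_y(-2, y) = 6*y**2 + 26*y + 28; vanishes at y ∈ {-2}. (-2, -2): f_x = 0, f = 0 — SINGULAR.
  x = -1: f_y(-1, y) = 6*y**2 + 24*y + 23; no integer root y with |y| ≤ 4.
  x = 0: f_y(0, y) = 6*y**2 + 22*y + 16; vanishes at y ∈ {-1}. (0, -1): f_x = 3 ≠ 0.
  x = 1: f_y(1, y) = 6*y**2 + 20*y + 7; no integer root y with |y| ≤ 4.
  x = 2: f_y(2, y) = 6*y**2 + 18*y - 4; no integer root y with |y| ≤ 4.
  x = 3: f_y(3, y) = 6*y**2 + 16*y - 17; no integer root y with |y| ≤ 4.
  x = 4: f_y(4, y) = 6*y**2 + 14*y - 32; no integer root y with |y| ≤ 4.
Only singular point on the grid: (-2, -2).
Classify: substitute x = -2 + u, y = -2 + v and expand: f = u**3 - u**2*v - u**2 - u*v**2 + 2*v**3 + v**2.
No constant or linear terms (consistent with a singular point). Quadratic part: -u**2 + v**2. Cubic part: u**3 - u**2*v - u*v**2 + 2*v**3.
The quadratic part v**2 - u**2 = (v − u)(v + u) splits into two distinct linear factors, so there are two distinct tangent lines y − -2 = ±(x − -2) — this is a node (ordinary double point).
Classification: node.


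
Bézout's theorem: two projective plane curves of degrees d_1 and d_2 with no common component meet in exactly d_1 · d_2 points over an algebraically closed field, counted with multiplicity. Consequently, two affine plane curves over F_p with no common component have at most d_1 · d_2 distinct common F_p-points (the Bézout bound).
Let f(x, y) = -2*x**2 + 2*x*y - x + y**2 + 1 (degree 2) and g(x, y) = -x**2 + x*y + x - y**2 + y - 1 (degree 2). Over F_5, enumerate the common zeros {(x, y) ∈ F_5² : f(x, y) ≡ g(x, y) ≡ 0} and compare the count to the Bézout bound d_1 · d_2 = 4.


Common zeros: ∅; count = 0; Bézout bound = 4.

deg(f) = 2, deg(g) = 2, so Bézout bound = 4.
Scan x ∈ F_5. For each x, list the y ∈ F_5 with f(x, y) ≡ 0 and those with g(x, y) ≡ 0 (mod 5); the common zeros in that column are the intersection.
  x = 0: f ≡ 0 at y ∈ {2, 3}; g ≡ 0 at y ∈ ∅; common: ∅.
  x = 1: f ≡ 0 at y ∈ ∅; g ≡ 0 at y ∈ {1}; common: ∅.
  x = 2: f ≡ 0 at y ∈ ∅; g ≡ 0 at y ∈ ∅; common: ∅.
  x = 3: f ≡ 0 at y ∈ {0, 4}; g ≡ 0 at y ∈ ∅; common: ∅.
  x = 4: f ≡ 0 at y ∈ {0, 2}; g ≡ 0 at y ∈ ∅; common: ∅.
Collecting: common zeros = ∅, so the count is 0.
Comparison with the Bézout bound: 0 ≤ 4 = deg(f)·deg(g), as expected for curves with no common component (the affine F_5-count falls short of the bound because intersections may lie at infinity, over extension fields, or carry multiplicity).


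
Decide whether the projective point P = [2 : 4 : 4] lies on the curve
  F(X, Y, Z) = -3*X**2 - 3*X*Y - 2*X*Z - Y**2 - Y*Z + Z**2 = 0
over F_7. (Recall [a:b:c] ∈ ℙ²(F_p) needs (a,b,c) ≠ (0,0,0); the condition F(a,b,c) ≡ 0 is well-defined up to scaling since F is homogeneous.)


F(2,4,4) ≡ 2 (mod 7); P is NOT on the curve.

Evaluate F(2, 4, 4) term-by-term (mod 7).
  -3*X**2 ↦ -3·4·1·1 = -12
  -3*X*Y ↦ -3·2·4·1 = -24
  -2*X*Z ↦ -2·2·1·4 = -16
  -Y**2 ↦ -1·1·16·1 = -16
  -Y*Z ↦ -1·1·4·4 = -16
  Z**2 ↦ 1·1·1·16 = 16
Sum: F(2, 4, 4) = (-12) + (-24) + (-16) + (-16) + (-16) + (16) = -68.
Reducing mod 7: -68 ≡ 2 (mod 7).
Since F(a, b, c) ≡ 2 ≠ 0 (mod 7), P does NOT lie on the curve.


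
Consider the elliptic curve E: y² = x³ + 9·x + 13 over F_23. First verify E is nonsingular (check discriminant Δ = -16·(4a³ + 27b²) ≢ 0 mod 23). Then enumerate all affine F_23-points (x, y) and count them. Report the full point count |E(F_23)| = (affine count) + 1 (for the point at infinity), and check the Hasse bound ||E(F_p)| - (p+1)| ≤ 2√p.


Affine points = {(0, 6), (0, 17), (1, 0), (2, 4), (2, 19), (9, 8), (9, 15), (12, 3), (12, 20), (13, 2), (13, 21), (14, 10), (14, 13), (15, 2), (15, 21), (18, 2), (18, 21), (22, 7), (22, 16)}; affine count = 19; |E(F_23)| = 20.

Discriminant check: Δ ∝ 4a³ + 27b² = 4·9³ + 27·13² = 4·729 + 27·169 ≡ 4 (mod 23). Nonzero ⇒ E is nonsingular.
For each x ∈ F_23, compute rhs = x³ + 9·x + 13 mod 23, then count y ∈ F_23 with y² ≡ rhs.
  x = 0: rhs = 13, matching y values: 6, 17 (2 points).
  x = 1: rhs = 0, matching y values: 0 (1 points).
  x = 2: rhs = 16, matching y values: 4, 19 (2 points).
  x = 3: rhs = 21, matching y values: none (0 points).
  x = 4: rhs = 21, matching y values: none (0 points).
  x = 5: rhs = 22, matching y values: none (0 points).
  x = 6: rhs = 7, matching y values: none (0 points).
  x = 7: rhs = 5, matching y values: none (0 points).
  x = 8: rhs = 22, matching y values: none (0 points).
  x = 9: rhs = 18, matching y values: 8, 15 (2 points).
  x = 10: rhs = 22, matching y values: none (0 points).
  x = 11: rhs = 17, matching y values: none (0 points).
  x = 12: rhs = 9, matching y values: 3, 20 (2 points).
  x = 13: rhs = 4, matching y values: 2, 21 (2 points).
  x = 14: rhs = 8, matching y values: 10, 13 (2 points).
  x = 15: rhs = 4, matching y values: 2, 21 (2 points).
  x = 16: rhs = 21, matching y values: none (0 points).
  x = 17: rhs = 19, matching y values: none (0 points).
  x = 18: rhs = 4, matching y values: 2, 21 (2 points).
  x = 19: rhs = 5, matching y values: none (0 points).
  x = 20: rhs = 5, matching y values: none (0 points).
  x = 21: rhs = 10, matching y values: none (0 points).
  x = 22: rhs = 3, matching y values: 7, 16 (2 points).
Total affine count: 19.
Full point count |E(F_23)| = 19 + 1 = 20.
Hasse bound: |20 − (23+1)| = |-4| = 4 ≤ 2√23 ≈ 9.5917 ✓.
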